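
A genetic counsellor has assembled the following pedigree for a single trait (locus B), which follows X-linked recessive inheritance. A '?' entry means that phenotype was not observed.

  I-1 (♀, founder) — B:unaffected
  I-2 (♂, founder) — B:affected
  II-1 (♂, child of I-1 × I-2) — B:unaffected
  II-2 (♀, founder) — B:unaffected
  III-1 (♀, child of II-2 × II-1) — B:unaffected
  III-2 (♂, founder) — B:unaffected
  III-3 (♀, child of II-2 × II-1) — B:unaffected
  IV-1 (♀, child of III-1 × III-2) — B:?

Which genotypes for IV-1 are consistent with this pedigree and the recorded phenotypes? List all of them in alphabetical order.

B/I-1 un ·: X^BX^B|X^BX^b
B/I-2 aff ·: X^bY
B/II-1 un I-1×I-2: X^BY
B/II-2 un ·: X^BX^B|X^BX^b
B/III-1 un II-2×II-1: X^BX^B|X^BX^b
B/III-2 un ·: X^BY
B/III-3 un II-2×II-1: X^BX^B|X^BX^b
B/IV-1 ? III-1×III-2: X^BX^B|X^BX^b
⇒ B over [I-1,I-2,II-1,II-2,III-1,III-2,III-3,IV-1]: 14 consistent

IV-1 ∈ {X^BX^B, X^BX^b}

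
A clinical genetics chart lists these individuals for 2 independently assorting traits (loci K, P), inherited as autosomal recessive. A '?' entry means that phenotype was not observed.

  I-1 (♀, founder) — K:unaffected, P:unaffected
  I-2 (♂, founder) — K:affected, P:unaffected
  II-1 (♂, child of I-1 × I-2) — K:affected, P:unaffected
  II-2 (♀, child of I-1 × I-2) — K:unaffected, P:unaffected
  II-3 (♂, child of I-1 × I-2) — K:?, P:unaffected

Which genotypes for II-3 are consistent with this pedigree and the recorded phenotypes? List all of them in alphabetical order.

II-3 ∈ {Kk PP, Kk Pp, kk PP, kk Pp}

K/I-1 un ·: Kk
K/I-2 aff ·: kk
K/II-1 aff I-1×I-2: kk
K/II-2 un I-1×I-2: Kk
K/II-3 ? I-1×I-2: Kk|kk
⇒ K over [I-1,I-2,II-1,II-2,II-3]: 2 consistent
P/I-1 un ·: PP|Pp
P/I-2 un ·: PP|Pp
P/II-1 un I-1×I-2: PP|Pp
P/II-2 un I-1×I-2: PP|Pp
P/II-3 un I-1×I-2: PP|Pp
⇒ P over [I-1,I-2,II-1,II-2,II-3]: 25 consistent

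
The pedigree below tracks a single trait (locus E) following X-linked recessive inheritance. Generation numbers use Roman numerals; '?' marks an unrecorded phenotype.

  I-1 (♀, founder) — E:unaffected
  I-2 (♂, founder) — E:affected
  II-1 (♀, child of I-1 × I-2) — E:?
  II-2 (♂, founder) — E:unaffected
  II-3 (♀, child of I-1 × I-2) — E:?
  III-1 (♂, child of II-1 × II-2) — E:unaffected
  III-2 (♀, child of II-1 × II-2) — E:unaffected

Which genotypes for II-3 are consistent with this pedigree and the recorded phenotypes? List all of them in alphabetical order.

II-3 ∈ {X^EX^e, X^eX^e}

E/I-1 un ·: X^EX^E|X^EX^e
E/I-2 aff ·: X^eY
E/II-1 ? I-1×I-2: X^EX^e
E/II-2 un ·: X^EY
E/II-3 ? I-1×I-2: X^EX^e|X^eX^e
E/III-1 un II-1×II-2: X^EY
E/III-2 un II-1×II-2: X^EX^E|X^EX^e
⇒ E over [I-1,I-2,II-1,II-2,II-3,III-1,III-2]: 6 consistent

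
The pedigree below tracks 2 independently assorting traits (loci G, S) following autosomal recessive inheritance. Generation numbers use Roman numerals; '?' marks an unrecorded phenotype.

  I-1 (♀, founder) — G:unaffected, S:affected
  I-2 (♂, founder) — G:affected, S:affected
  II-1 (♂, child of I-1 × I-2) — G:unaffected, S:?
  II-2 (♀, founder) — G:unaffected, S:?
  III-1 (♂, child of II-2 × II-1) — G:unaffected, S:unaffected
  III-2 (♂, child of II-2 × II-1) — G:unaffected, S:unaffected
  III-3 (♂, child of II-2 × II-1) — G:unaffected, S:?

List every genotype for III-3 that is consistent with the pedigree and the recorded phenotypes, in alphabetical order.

G/I-1 un ·: GG|Gg
G/I-2 aff ·: gg
G/II-1 un I-1×I-2: Gg
G/II-2 un ·: GG|Gg
G/III-1 un II-2×II-1: GG|Gg
G/III-2 un II-2×II-1: GG|Gg
G/III-3 un II-2×II-1: GG|Gg
⇒ G over [I-1,I-2,II-1,II-2,III-1,III-2,III-3]: 32 consistent
S/I-1 aff ·: ss
S/I-2 aff ·: ss
S/II-1 ? I-1×I-2: ss
S/II-2 ? ·: SS|Ss
S/III-1 un II-2×II-1: Ss
S/III-2 un II-2×II-1: Ss
S/III-3 ? II-2×II-1: Ss|ss
⇒ S over [I-1,I-2,II-1,II-2,III-1,III-2,III-3]: 3 consistent

III-3 ∈ {GG Ss, GG ss, Gg Ss, Gg ss}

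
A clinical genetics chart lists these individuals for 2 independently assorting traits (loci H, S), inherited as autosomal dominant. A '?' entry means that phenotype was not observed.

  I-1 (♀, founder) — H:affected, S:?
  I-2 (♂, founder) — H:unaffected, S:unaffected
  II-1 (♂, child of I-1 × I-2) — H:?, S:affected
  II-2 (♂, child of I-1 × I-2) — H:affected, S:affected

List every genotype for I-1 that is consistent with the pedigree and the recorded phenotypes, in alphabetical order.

I-1 ∈ {HH SS, HH Ss, Hh SS, Hh Ss}

H/I-1 aff ·: Hh|HH
H/I-2 un ·: hh
H/II-1 ? I-1×I-2: hh|Hh
H/II-2 aff I-1×I-2: Hh
⇒ H over [I-1,I-2,II-1,II-2]: 3 consistent
S/I-1 ? ·: Ss|SS
S/I-2 un ·: ss
S/II-1 aff I-1×I-2: Ss
S/II-2 aff I-1×I-2: Ss
⇒ S over [I-1,I-2,II-1,II-2]: 2 consistent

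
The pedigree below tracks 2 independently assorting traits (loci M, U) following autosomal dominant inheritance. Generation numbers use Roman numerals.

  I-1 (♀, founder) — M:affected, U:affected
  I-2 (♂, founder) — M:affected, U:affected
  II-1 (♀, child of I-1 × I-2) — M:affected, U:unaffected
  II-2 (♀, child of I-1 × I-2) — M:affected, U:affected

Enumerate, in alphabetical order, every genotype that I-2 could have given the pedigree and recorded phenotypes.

M/I-1 aff ·: Mm|MM
M/I-2 aff ·: Mm|MM
M/II-1 aff I-1×I-2: Mm|MM
M/II-2 aff I-1×I-2: Mm|MM
⇒ M over [I-1,I-2,II-1,II-2]: 13 consistent
U/I-1 aff ·: Uu
U/I-2 aff ·: Uu
U/II-1 un I-1×I-2: uu
U/II-2 aff I-1×I-2: Uu|UU
⇒ U over [I-1,I-2,II-1,II-2]: 2 consistent

I-2 ∈ {MM Uu, Mm Uu}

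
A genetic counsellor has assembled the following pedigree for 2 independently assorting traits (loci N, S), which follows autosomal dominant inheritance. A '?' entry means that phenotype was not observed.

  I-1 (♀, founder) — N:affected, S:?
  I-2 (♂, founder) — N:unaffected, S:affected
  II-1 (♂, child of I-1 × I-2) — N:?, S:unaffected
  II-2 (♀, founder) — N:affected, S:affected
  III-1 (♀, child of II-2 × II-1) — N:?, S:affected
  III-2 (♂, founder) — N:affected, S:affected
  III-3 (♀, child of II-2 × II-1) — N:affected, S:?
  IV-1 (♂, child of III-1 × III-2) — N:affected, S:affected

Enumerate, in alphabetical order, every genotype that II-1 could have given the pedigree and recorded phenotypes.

N/I-1 aff ·: Nn|NN
N/I-2 un ·: nn
N/II-1 ? I-1×I-2: nn|Nn
N/II-2 aff ·: Nn|NN
N/III-1 ? II-2×II-1: nn|Nn|NN
N/III-2 aff ·: Nn|NN
N/III-3 aff II-2×II-1: Nn|NN
N/IV-1 aff III-1×III-2: Nn|NN
⇒ N over [I-1,I-2,II-1,II-2,III-1,III-2,III-3,IV-1]: 74 consistent
S/I-1 ? ·: ss|Ss
S/I-2 aff ·: Ss
S/II-1 un I-1×I-2: ss
S/II-2 aff ·: Ss|SS
S/III-1 aff II-2×II-1: Ss
S/III-2 aff ·: Ss|SS
S/III-3 ? II-2×II-1: ss|Ss
S/IV-1 aff III-1×III-2: Ss|SS
⇒ S over [I-1,I-2,II-1,II-2,III-1,III-2,III-3,IV-1]: 24 consistent

II-1 ∈ {Nn ss, nn ss}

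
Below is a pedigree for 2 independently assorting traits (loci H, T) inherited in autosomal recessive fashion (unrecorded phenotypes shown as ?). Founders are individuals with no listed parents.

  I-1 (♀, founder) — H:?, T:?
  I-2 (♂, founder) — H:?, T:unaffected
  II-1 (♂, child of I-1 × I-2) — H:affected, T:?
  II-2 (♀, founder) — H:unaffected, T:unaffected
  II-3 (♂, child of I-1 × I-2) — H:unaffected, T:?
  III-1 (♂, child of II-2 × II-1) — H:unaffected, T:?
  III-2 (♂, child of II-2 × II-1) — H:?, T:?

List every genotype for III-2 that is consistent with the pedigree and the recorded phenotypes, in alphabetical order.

III-2 ∈ {Hh TT, Hh Tt, Hh tt, hh TT, hh Tt, hh tt}

H/I-1 ? ·: Hh|hh
H/I-2 ? ·: Hh|hh
H/II-1 aff I-1×I-2: hh
H/II-2 un ·: HH|Hh
H/II-3 un I-1×I-2: HH|Hh
H/III-1 un II-2×II-1: Hh
H/III-2 ? II-2×II-1: Hh|hh
⇒ H over [I-1,I-2,II-1,II-2,II-3,III-1,III-2]: 12 consistent
T/I-1 ? ·: TT|Tt|tt
T/I-2 un ·: TT|Tt
T/II-1 ? I-1×I-2: TT|Tt|tt
T/II-2 un ·: TT|Tt
T/II-3 ? I-1×I-2: TT|Tt|tt
T/III-1 ? II-2×II-1: TT|Tt|tt
T/III-2 ? II-2×II-1: TT|Tt|tt
⇒ T over [I-1,I-2,II-1,II-2,II-3,III-1,III-2]: 195 consistent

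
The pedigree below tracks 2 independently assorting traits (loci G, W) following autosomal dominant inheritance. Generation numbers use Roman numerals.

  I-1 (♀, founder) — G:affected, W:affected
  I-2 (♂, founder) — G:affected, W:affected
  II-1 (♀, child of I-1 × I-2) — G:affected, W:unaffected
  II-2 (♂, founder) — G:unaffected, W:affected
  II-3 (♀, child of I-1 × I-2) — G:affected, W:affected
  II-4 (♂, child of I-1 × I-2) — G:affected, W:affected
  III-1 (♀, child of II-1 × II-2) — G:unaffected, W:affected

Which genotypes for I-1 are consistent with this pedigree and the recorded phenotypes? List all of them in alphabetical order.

I-1 ∈ {GG Ww, Gg Ww}

G/I-1 aff ·: Gg|GG
G/I-2 aff ·: Gg|GG
G/II-1 aff I-1×I-2: Gg
G/II-2 un ·: gg
G/II-3 aff I-1×I-2: Gg|GG
G/II-4 aff I-1×I-2: Gg|GG
G/III-1 un II-1×II-2: gg
⇒ G over [I-1,I-2,II-1,II-2,II-3,II-4,III-1]: 12 consistent
W/I-1 aff ·: Ww
W/I-2 aff ·: Ww
W/II-1 un I-1×I-2: ww
W/II-2 aff ·: Ww|WW
W/II-3 aff I-1×I-2: Ww|WW
W/II-4 aff I-1×I-2: Ww|WW
W/III-1 aff II-1×II-2: Ww
⇒ W over [I-1,I-2,II-1,II-2,II-3,II-4,III-1]: 8 consistent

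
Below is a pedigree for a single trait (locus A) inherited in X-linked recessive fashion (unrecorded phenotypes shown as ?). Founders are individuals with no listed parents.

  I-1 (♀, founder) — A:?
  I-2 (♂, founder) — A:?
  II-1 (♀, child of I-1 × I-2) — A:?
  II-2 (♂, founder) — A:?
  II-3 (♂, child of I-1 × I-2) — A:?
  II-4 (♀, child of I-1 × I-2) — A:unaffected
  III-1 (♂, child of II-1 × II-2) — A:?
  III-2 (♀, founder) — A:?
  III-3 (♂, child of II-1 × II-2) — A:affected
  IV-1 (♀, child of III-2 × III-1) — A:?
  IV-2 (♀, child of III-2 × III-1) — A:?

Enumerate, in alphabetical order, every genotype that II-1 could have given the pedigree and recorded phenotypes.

II-1 ∈ {X^AX^a, X^aX^a}

A/I-1 ? ·: X^AX^A|X^AX^a|X^aX^a
A/I-2 ? ·: X^AY|X^aY
A/II-1 ? I-1×I-2: X^AX^a|X^aX^a
A/II-2 ? ·: X^AY|X^aY
A/II-3 ? I-1×I-2: X^AY|X^aY
A/II-4 un I-1×I-2: X^AX^A|X^AX^a
A/III-1 ? II-1×II-2: X^AY|X^aY
A/III-2 ? ·: X^AX^A|X^AX^a|X^aX^a
A/III-3 aff II-1×II-2: X^aY
A/IV-1 ? III-2×III-1: X^AX^A|X^AX^a|X^aX^a
A/IV-2 ? III-2×III-1: X^AX^A|X^AX^a|X^aX^a
⇒ A over [I-1,I-2,II-1,II-2,II-3,II-4,III-1,III-2,III-3,IV-1,IV-2]: 216 consistent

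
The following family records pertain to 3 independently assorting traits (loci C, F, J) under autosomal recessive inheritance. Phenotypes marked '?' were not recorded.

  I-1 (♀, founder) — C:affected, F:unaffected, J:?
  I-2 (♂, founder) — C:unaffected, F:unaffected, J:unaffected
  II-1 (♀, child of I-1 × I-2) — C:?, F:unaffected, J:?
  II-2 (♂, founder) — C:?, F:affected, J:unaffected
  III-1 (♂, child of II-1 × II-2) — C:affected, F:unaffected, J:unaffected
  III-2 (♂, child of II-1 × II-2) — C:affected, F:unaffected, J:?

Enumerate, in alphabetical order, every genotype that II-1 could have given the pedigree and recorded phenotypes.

C/I-1 aff ·: cc
C/I-2 un ·: CC|Cc
C/II-1 ? I-1×I-2: Cc|cc
C/II-2 ? ·: Cc|cc
C/III-1 aff II-1×II-2: cc
C/III-2 aff II-1×II-2: cc
⇒ C over [I-1,I-2,II-1,II-2,III-1,III-2]: 6 consistent
F/I-1 un ·: FF|Ff
F/I-2 un ·: FF|Ff
F/II-1 un I-1×I-2: FF|Ff
F/II-2 aff ·: ff
F/III-1 un II-1×II-2: Ff
F/III-2 un II-1×II-2: Ff
⇒ F over [I-1,I-2,II-1,II-2,III-1,III-2]: 7 consistent
J/I-1 ? ·: JJ|Jj|jj
J/I-2 un ·: JJ|Jj
J/II-1 ? I-1×I-2: JJ|Jj|jj
J/II-2 un ·: JJ|Jj
J/III-1 un II-1×II-2: JJ|Jj
J/III-2 ? II-1×II-2: JJ|Jj|jj
⇒ J over [I-1,I-2,II-1,II-2,III-1,III-2]: 76 consistent

II-1 ∈ {Cc FF JJ, Cc FF Jj, Cc FF jj, Cc Ff JJ, Cc Ff Jj, Cc Ff jj, cc FF JJ, cc FF Jj, cc FF jj, cc Ff JJ, cc Ff Jj, cc Ff jj}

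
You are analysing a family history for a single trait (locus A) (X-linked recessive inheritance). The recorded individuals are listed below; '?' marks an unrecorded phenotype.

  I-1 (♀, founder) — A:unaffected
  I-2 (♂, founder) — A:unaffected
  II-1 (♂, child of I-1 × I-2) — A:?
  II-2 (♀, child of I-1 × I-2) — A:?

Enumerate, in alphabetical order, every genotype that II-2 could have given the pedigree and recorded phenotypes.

II-2 ∈ {X^AX^A, X^AX^a}

A/I-1 un ·: X^AX^A|X^AX^a
A/I-2 un ·: X^AY
A/II-1 ? I-1×I-2: X^AY|X^aY
A/II-2 ? I-1×I-2: X^AX^A|X^AX^a
⇒ A over [I-1,I-2,II-1,II-2]: 5 consistent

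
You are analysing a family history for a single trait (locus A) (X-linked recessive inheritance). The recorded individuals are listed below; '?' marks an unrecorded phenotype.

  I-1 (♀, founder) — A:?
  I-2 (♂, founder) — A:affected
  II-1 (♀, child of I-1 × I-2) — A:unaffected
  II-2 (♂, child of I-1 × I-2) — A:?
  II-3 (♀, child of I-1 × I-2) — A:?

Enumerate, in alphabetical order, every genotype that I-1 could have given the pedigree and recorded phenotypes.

A/I-1 ? ·: X^AX^A|X^AX^a
A/I-2 aff ·: X^aY
A/II-1 un I-1×I-2: X^AX^a
A/II-2 ? I-1×I-2: X^AY|X^aY
A/II-3 ? I-1×I-2: X^AX^a|X^aX^a
⇒ A over [I-1,I-2,II-1,II-2,II-3]: 5 consistent

I-1 ∈ {X^AX^A, X^AX^a}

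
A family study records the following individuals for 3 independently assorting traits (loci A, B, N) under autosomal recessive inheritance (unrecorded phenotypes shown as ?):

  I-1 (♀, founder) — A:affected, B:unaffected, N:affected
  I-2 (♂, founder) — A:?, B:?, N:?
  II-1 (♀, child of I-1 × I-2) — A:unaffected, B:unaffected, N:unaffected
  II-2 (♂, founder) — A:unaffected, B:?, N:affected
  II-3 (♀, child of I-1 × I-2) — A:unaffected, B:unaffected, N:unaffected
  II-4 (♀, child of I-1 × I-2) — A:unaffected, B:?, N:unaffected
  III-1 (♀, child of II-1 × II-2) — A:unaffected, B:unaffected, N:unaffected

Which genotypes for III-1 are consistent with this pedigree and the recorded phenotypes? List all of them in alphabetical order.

A/I-1 aff ·: aa
A/I-2 ? ·: AA|Aa
A/II-1 un I-1×I-2: Aa
A/II-2 un ·: AA|Aa
A/II-3 un I-1×I-2: Aa
A/II-4 un I-1×I-2: Aa
A/III-1 un II-1×II-2: AA|Aa
⇒ A over [I-1,I-2,II-1,II-2,II-3,II-4,III-1]: 8 consistent
B/I-1 un ·: BB|Bb
B/I-2 ? ·: BB|Bb|bb
B/II-1 un I-1×I-2: BB|Bb
B/II-2 ? ·: BB|Bb|bb
B/II-3 un I-1×I-2: BB|Bb
B/II-4 ? I-1×I-2: BB|Bb|bb
B/III-1 un II-1×II-2: BB|Bb
⇒ B over [I-1,I-2,II-1,II-2,II-3,II-4,III-1]: 145 consistent
N/I-1 aff ·: nn
N/I-2 ? ·: NN|Nn
N/II-1 un I-1×I-2: Nn
N/II-2 aff ·: nn
N/II-3 un I-1×I-2: Nn
N/II-4 un I-1×I-2: Nn
N/III-1 un II-1×II-2: Nn
⇒ N over [I-1,I-2,II-1,II-2,II-3,II-4,III-1]: 2 consistent

III-1 ∈ {AA BB Nn, AA Bb Nn, Aa BB Nn, Aa Bb Nn}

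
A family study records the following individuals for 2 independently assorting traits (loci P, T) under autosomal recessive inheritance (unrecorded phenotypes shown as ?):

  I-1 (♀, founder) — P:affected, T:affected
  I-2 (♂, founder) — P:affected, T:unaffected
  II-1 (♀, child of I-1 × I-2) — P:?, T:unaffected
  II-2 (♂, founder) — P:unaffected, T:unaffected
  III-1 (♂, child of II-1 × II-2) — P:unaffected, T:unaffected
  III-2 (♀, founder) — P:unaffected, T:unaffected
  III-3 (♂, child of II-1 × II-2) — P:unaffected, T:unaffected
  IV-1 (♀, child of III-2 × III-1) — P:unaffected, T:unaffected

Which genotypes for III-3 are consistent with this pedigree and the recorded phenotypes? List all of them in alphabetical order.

P/I-1 aff ·: pp
P/I-2 aff ·: pp
P/II-1 ? I-1×I-2: pp
P/II-2 un ·: PP|Pp
P/III-1 un II-1×II-2: Pp
P/III-2 un ·: PP|Pp
P/III-3 un II-1×II-2: Pp
P/IV-1 un III-2×III-1: PP|Pp
⇒ P over [I-1,I-2,II-1,II-2,III-1,III-2,III-3,IV-1]: 8 consistent
T/I-1 aff ·: tt
T/I-2 un ·: TT|Tt
T/II-1 un I-1×I-2: Tt
T/II-2 un ·: TT|Tt
T/III-1 un II-1×II-2: TT|Tt
T/III-2 un ·: TT|Tt
T/III-3 un II-1×II-2: TT|Tt
T/IV-1 un III-2×III-1: TT|Tt
⇒ T over [I-1,I-2,II-1,II-2,III-1,III-2,III-3,IV-1]: 56 consistent

III-3 ∈ {Pp TT, Pp Tt}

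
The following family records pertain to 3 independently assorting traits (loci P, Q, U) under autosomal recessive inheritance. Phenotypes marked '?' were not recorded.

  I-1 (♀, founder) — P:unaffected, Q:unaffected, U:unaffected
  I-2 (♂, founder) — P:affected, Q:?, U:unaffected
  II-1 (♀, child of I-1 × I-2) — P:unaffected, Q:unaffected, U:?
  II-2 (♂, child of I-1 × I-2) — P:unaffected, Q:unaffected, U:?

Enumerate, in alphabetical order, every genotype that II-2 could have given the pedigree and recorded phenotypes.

P/I-1 un ·: PP|Pp
P/I-2 aff ·: pp
P/II-1 un I-1×I-2: Pp
P/II-2 un I-1×I-2: Pp
⇒ P over [I-1,I-2,II-1,II-2]: 2 consistent
Q/I-1 un ·: QQ|Qq
Q/I-2 ? ·: QQ|Qq|qq
Q/II-1 un I-1×I-2: QQ|Qq
Q/II-2 un I-1×I-2: QQ|Qq
⇒ Q over [I-1,I-2,II-1,II-2]: 15 consistent
U/I-1 un ·: UU|Uu
U/I-2 un ·: UU|Uu
U/II-1 ? I-1×I-2: UU|Uu|uu
U/II-2 ? I-1×I-2: UU|Uu|uu
⇒ U over [I-1,I-2,II-1,II-2]: 18 consistent

II-2 ∈ {Pp QQ UU, Pp QQ Uu, Pp QQ uu, Pp Qq UU, Pp Qq Uu, Pp Qq uu}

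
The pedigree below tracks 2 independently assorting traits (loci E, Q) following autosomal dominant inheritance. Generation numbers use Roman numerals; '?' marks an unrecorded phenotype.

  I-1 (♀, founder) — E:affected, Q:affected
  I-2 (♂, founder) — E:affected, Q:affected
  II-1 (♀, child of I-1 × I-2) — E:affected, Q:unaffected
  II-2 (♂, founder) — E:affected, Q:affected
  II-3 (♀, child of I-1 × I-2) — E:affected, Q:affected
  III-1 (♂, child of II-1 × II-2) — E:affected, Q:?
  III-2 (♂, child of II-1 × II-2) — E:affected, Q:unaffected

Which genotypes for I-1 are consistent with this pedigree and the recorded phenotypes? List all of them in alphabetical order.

E/I-1 aff ·: Ee|EE
E/I-2 aff ·: Ee|EE
E/II-1 aff I-1×I-2: Ee|EE
E/II-2 aff ·: Ee|EE
E/II-3 aff I-1×I-2: Ee|EE
E/III-1 aff II-1×II-2: Ee|EE
E/III-2 aff II-1×II-2: Ee|EE
⇒ E over [I-1,I-2,II-1,II-2,II-3,III-1,III-2]: 83 consistent
Q/I-1 aff ·: Qq
Q/I-2 aff ·: Qq
Q/II-1 un I-1×I-2: qq
Q/II-2 aff ·: Qq
Q/II-3 aff I-1×I-2: Qq|QQ
Q/III-1 ? II-1×II-2: qq|Qq
Q/III-2 un II-1×II-2: qq
⇒ Q over [I-1,I-2,II-1,II-2,II-3,III-1,III-2]: 4 consistent

I-1 ∈ {EE Qq, Ee Qq}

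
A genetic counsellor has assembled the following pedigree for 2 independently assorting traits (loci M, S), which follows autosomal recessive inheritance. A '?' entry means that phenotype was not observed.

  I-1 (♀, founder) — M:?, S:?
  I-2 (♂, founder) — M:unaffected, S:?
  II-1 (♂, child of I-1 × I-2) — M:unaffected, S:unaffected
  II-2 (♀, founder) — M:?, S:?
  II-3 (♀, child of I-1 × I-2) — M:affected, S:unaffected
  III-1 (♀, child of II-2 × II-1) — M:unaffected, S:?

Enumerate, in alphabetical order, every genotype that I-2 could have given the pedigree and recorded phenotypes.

M/I-1 ? ·: Mm|mm
M/I-2 un ·: Mm
M/II-1 un I-1×I-2: MM|Mm
M/II-2 ? ·: MM|Mm|mm
M/II-3 aff I-1×I-2: mm
M/III-1 un II-2×II-1: MM|Mm
⇒ M over [I-1,I-2,II-1,II-2,II-3,III-1]: 14 consistent
S/I-1 ? ·: SS|Ss|ss
S/I-2 ? ·: SS|Ss|ss
S/II-1 un I-1×I-2: SS|Ss
S/II-2 ? ·: SS|Ss|ss
S/II-3 un I-1×I-2: SS|Ss
S/III-1 ? II-2×II-1: SS|Ss|ss
⇒ S over [I-1,I-2,II-1,II-2,II-3,III-1]: 98 consistent

I-2 ∈ {Mm SS, Mm Ss, Mm ss}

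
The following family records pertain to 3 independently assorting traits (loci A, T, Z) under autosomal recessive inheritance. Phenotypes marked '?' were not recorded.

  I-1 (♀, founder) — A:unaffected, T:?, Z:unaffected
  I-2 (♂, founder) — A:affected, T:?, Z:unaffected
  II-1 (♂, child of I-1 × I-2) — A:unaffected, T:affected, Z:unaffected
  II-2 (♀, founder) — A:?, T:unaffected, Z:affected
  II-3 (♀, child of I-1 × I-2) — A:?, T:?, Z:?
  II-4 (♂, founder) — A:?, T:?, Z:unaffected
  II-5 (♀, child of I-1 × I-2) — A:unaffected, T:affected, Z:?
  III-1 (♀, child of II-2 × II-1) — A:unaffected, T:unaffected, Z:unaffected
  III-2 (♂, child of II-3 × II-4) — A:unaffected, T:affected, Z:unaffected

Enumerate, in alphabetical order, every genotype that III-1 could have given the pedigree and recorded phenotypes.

III-1 ∈ {AA Tt Zz, Aa Tt Zz}

A/I-1 un ·: AA|Aa
A/I-2 aff ·: aa
A/II-1 un I-1×I-2: Aa
A/II-2 ? ·: AA|Aa|aa
A/II-3 ? I-1×I-2: Aa|aa
A/II-4 ? ·: AA|Aa|aa
A/II-5 un I-1×I-2: Aa
A/III-1 un II-2×II-1: AA|Aa
A/III-2 un II-3×II-4: AA|Aa
⇒ A over [I-1,I-2,II-1,II-2,II-3,II-4,II-5,III-1,III-2]: 60 consistent
T/I-1 ? ·: Tt|tt
T/I-2 ? ·: Tt|tt
T/II-1 aff I-1×I-2: tt
T/II-2 un ·: TT|Tt
T/II-3 ? I-1×I-2: Tt|tt
T/II-4 ? ·: Tt|tt
T/II-5 aff I-1×I-2: tt
T/III-1 un II-2×II-1: Tt
T/III-2 aff II-3×II-4: tt
⇒ T over [I-1,I-2,II-1,II-2,II-3,II-4,II-5,III-1,III-2]: 28 consistent
Z/I-1 un ·: ZZ|Zz
Z/I-2 un ·: ZZ|Zz
Z/II-1 un I-1×I-2: ZZ|Zz
Z/II-2 aff ·: zz
Z/II-3 ? I-1×I-2: ZZ|Zz|zz
Z/II-4 un ·: ZZ|Zz
Z/II-5 ? I-1×I-2: ZZ|Zz|zz
Z/III-1 un II-2×II-1: Zz
Z/III-2 un II-3×II-4: ZZ|Zz
⇒ Z over [I-1,I-2,II-1,II-2,II-3,II-4,II-5,III-1,III-2]: 113 consistent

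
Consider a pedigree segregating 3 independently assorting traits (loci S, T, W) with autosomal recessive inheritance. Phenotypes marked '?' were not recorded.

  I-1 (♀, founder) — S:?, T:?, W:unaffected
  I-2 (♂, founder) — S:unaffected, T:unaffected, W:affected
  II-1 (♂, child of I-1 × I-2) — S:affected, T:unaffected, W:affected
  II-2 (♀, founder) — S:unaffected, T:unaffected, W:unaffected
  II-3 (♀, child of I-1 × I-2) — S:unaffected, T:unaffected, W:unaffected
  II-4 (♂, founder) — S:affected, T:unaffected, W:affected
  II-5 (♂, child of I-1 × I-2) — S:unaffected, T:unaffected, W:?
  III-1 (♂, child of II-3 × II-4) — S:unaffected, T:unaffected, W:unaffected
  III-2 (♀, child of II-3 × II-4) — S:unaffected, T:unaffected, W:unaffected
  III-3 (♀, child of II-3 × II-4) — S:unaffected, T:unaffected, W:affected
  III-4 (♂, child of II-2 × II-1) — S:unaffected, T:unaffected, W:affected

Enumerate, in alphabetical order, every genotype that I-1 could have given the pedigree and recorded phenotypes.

S/I-1 ? ·: Ss|ss
S/I-2 un ·: Ss
S/II-1 aff I-1×I-2: ss
S/II-2 un ·: SS|Ss
S/II-3 un I-1×I-2: SS|Ss
S/II-4 aff ·: ss
S/II-5 un I-1×I-2: SS|Ss
S/III-1 un II-3×II-4: Ss
S/III-2 un II-3×II-4: Ss
S/III-3 un II-3×II-4: Ss
S/III-4 un II-2×II-1: Ss
⇒ S over [I-1,I-2,II-1,II-2,II-3,II-4,II-5,III-1,III-2,III-3,III-4]: 10 consistent
T/I-1 ? ·: TT|Tt|tt
T/I-2 un ·: TT|Tt
T/II-1 un I-1×I-2: TT|Tt
T/II-2 un ·: TT|Tt
T/II-3 un I-1×I-2: TT|Tt
T/II-4 un ·: TT|Tt
T/II-5 un I-1×I-2: TT|Tt
T/III-1 un II-3×II-4: TT|Tt
T/III-2 un II-3×II-4: TT|Tt
T/III-3 un II-3×II-4: TT|Tt
T/III-4 un II-2×II-1: TT|Tt
⇒ T over [I-1,I-2,II-1,II-2,II-3,II-4,II-5,III-1,III-2,III-3,III-4]: 1205 consistent
W/I-1 un ·: Ww
W/I-2 aff ·: ww
W/II-1 aff I-1×I-2: ww
W/II-2 un ·: Ww
W/II-3 un I-1×I-2: Ww
W/II-4 aff ·: ww
W/II-5 ? I-1×I-2: Ww|ww
W/III-1 un II-3×II-4: Ww
W/III-2 un II-3×II-4: Ww
W/III-3 aff II-3×II-4: ww
W/III-4 aff II-2×II-1: ww
⇒ W over [I-1,I-2,II-1,II-2,II-3,II-4,II-5,III-1,III-2,III-3,III-4]: 2 consistent

I-1 ∈ {Ss TT Ww, Ss Tt Ww, Ss tt Ww, ss TT Ww, ss Tt Ww, ss tt Ww}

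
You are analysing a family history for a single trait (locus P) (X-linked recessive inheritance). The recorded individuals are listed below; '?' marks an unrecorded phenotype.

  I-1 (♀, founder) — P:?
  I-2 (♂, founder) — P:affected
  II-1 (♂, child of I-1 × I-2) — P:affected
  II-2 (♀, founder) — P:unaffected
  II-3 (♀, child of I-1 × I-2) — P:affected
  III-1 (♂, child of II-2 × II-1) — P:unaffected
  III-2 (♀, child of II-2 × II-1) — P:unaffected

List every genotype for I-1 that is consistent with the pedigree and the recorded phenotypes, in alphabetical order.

I-1 ∈ {X^PX^p, X^pX^p}

P/I-1 ? ·: X^PX^p|X^pX^p
P/I-2 aff ·: X^pY
P/II-1 aff I-1×I-2: X^pY
P/II-2 un ·: X^PX^P|X^PX^p
P/II-3 aff I-1×I-2: X^pX^p
P/III-1 un II-2×II-1: X^PY
P/III-2 un II-2×II-1: X^PX^p
⇒ P over [I-1,I-2,II-1,II-2,II-3,III-1,III-2]: 4 consistent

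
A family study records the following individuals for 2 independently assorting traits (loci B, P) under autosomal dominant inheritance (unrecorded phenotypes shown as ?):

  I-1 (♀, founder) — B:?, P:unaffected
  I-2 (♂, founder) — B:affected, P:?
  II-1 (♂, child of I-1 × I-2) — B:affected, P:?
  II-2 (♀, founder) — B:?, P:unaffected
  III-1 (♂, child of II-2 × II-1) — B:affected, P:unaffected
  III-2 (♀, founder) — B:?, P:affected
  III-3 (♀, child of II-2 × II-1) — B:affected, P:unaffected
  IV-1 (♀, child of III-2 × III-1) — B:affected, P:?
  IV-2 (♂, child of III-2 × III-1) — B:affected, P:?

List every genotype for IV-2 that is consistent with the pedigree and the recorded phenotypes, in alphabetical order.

IV-2 ∈ {BB Pp, BB pp, Bb Pp, Bb pp}

B/I-1 ? ·: bb|Bb|BB
B/I-2 aff ·: Bb|BB
B/II-1 aff I-1×I-2: Bb|BB
B/II-2 ? ·: bb|Bb|BB
B/III-1 aff II-2×II-1: Bb|BB
B/III-2 ? ·: bb|Bb|BB
B/III-3 aff II-2×II-1: Bb|BB
B/IV-1 aff III-2×III-1: Bb|BB
B/IV-2 aff III-2×III-1: Bb|BB
⇒ B over [I-1,I-2,II-1,II-2,III-1,III-2,III-3,IV-1,IV-2]: 525 consistent
P/I-1 un ·: pp
P/I-2 ? ·: pp|Pp|PP
P/II-1 ? I-1×I-2: pp|Pp
P/II-2 un ·: pp
P/III-1 un II-2×II-1: pp
P/III-2 aff ·: Pp|PP
P/III-3 un II-2×II-1: pp
P/IV-1 ? III-2×III-1: pp|Pp
P/IV-2 ? III-2×III-1: pp|Pp
⇒ P over [I-1,I-2,II-1,II-2,III-1,III-2,III-3,IV-1,IV-2]: 20 consistent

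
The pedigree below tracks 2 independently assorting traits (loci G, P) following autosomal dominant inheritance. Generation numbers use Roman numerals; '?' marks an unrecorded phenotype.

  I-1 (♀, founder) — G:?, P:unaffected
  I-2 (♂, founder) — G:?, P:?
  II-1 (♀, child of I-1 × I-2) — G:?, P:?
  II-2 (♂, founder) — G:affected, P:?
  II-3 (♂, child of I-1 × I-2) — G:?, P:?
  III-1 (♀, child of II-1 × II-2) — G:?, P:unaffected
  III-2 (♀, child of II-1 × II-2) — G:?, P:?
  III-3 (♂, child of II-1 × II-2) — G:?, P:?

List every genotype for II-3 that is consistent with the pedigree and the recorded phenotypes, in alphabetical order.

II-3 ∈ {GG Pp, GG pp, Gg Pp, Gg pp, gg Pp, gg pp}

G/I-1 ? ·: gg|Gg|GG
G/I-2 ? ·: gg|Gg|GG
G/II-1 ? I-1×I-2: gg|Gg|GG
G/II-2 aff ·: Gg|GG
G/II-3 ? I-1×I-2: gg|Gg|GG
G/III-1 ? II-1×II-2: gg|Gg|GG
G/III-2 ? II-1×II-2: gg|Gg|GG
G/III-3 ? II-1×II-2: gg|Gg|GG
⇒ G over [I-1,I-2,II-1,II-2,II-3,III-1,III-2,III-3]: 599 consistent
P/I-1 un ·: pp
P/I-2 ? ·: pp|Pp|PP
P/II-1 ? I-1×I-2: pp|Pp
P/II-2 ? ·: pp|Pp
P/II-3 ? I-1×I-2: pp|Pp
P/III-1 un II-1×II-2: pp
P/III-2 ? II-1×II-2: pp|Pp|PP
P/III-3 ? II-1×II-2: pp|Pp|PP
⇒ P over [I-1,I-2,II-1,II-2,II-3,III-1,III-2,III-3]: 54 consistent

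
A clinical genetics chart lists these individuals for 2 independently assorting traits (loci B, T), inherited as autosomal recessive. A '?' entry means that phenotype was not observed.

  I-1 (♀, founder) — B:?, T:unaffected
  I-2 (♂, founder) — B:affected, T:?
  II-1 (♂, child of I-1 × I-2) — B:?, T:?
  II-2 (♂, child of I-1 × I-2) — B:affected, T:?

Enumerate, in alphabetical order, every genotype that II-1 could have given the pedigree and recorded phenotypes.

B/I-1 ? ·: Bb|bb
B/I-2 aff ·: bb
B/II-1 ? I-1×I-2: Bb|bb
B/II-2 aff I-1×I-2: bb
⇒ B over [I-1,I-2,II-1,II-2]: 3 consistent
T/I-1 un ·: TT|Tt
T/I-2 ? ·: TT|Tt|tt
T/II-1 ? I-1×I-2: TT|Tt|tt
T/II-2 ? I-1×I-2: TT|Tt|tt
⇒ T over [I-1,I-2,II-1,II-2]: 23 consistent

II-1 ∈ {Bb TT, Bb Tt, Bb tt, bb TT, bb Tt, bb tt}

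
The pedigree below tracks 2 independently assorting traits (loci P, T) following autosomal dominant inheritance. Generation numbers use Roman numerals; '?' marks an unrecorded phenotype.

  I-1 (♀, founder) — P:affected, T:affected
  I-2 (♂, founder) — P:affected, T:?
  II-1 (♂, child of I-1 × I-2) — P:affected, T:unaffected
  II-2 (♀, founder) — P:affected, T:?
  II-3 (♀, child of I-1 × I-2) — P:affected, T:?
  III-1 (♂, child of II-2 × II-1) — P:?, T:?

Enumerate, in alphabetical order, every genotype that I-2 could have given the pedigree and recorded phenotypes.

I-2 ∈ {PP Tt, PP tt, Pp Tt, Pp tt}

P/I-1 aff ·: Pp|PP
P/I-2 aff ·: Pp|PP
P/II-1 aff I-1×I-2: Pp|PP
P/II-2 aff ·: Pp|PP
P/II-3 aff I-1×I-2: Pp|PP
P/III-1 ? II-2×II-1: pp|Pp|PP
⇒ P over [I-1,I-2,II-1,II-2,II-3,III-1]: 51 consistent
T/I-1 aff ·: Tt
T/I-2 ? ·: tt|Tt
T/II-1 un I-1×I-2: tt
T/II-2 ? ·: tt|Tt|TT
T/II-3 ? I-1×I-2: tt|Tt|TT
T/III-1 ? II-2×II-1: tt|Tt
⇒ T over [I-1,I-2,II-1,II-2,II-3,III-1]: 20 consistent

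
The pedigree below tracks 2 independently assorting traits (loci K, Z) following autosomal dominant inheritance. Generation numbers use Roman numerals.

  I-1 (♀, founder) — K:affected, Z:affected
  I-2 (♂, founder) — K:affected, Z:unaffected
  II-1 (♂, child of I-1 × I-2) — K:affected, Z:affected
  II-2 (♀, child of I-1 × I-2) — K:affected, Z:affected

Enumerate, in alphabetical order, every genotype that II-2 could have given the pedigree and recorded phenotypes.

II-2 ∈ {KK Zz, Kk Zz}

K/I-1 aff ·: Kk|KK
K/I-2 aff ·: Kk|KK
K/II-1 aff I-1×I-2: Kk|KK
K/II-2 aff I-1×I-2: Kk|KK
⇒ K over [I-1,I-2,II-1,II-2]: 13 consistent
Z/I-1 aff ·: Zz|ZZ
Z/I-2 un ·: zz
Z/II-1 aff I-1×I-2: Zz
Z/II-2 aff I-1×I-2: Zz
⇒ Z over [I-1,I-2,II-1,II-2]: 2 consistent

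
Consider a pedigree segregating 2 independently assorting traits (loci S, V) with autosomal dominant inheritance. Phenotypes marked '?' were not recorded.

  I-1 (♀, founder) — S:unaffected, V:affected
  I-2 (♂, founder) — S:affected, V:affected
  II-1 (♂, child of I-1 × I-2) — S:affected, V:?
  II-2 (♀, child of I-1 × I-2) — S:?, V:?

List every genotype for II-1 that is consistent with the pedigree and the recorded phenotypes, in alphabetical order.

S/I-1 un ·: ss
S/I-2 aff ·: Ss|SS
S/II-1 aff I-1×I-2: Ss
S/II-2 ? I-1×I-2: ss|Ss
⇒ S over [I-1,I-2,II-1,II-2]: 3 consistent
V/I-1 aff ·: Vv|VV
V/I-2 aff ·: Vv|VV
V/II-1 ? I-1×I-2: vv|Vv|VV
V/II-2 ? I-1×I-2: vv|Vv|VV
⇒ V over [I-1,I-2,II-1,II-2]: 18 consistent

II-1 ∈ {Ss VV, Ss Vv, Ss vv}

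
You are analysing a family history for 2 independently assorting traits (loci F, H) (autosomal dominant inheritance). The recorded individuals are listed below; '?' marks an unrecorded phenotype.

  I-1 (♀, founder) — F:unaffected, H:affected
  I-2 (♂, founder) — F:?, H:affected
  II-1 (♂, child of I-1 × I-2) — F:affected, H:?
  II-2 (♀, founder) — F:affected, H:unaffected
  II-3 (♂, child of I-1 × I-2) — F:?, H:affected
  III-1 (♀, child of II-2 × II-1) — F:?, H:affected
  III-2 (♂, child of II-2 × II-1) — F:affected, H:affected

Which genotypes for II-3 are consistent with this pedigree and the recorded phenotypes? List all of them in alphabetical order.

F/I-1 un ·: ff
F/I-2 ? ·: Ff|FF
F/II-1 aff I-1×I-2: Ff
F/II-2 aff ·: Ff|FF
F/II-3 ? I-1×I-2: ff|Ff
F/III-1 ? II-2×II-1: ff|Ff|FF
F/III-2 aff II-2×II-1: Ff|FF
⇒ F over [I-1,I-2,II-1,II-2,II-3,III-1,III-2]: 30 consistent
H/I-1 aff ·: Hh|HH
H/I-2 aff ·: Hh|HH
H/II-1 ? I-1×I-2: Hh|HH
H/II-2 un ·: hh
H/II-3 aff I-1×I-2: Hh|HH
H/III-1 aff II-2×II-1: Hh
H/III-2 aff II-2×II-1: Hh
⇒ H over [I-1,I-2,II-1,II-2,II-3,III-1,III-2]: 13 consistent

II-3 ∈ {Ff HH, Ff Hh, ff HH, ff Hh}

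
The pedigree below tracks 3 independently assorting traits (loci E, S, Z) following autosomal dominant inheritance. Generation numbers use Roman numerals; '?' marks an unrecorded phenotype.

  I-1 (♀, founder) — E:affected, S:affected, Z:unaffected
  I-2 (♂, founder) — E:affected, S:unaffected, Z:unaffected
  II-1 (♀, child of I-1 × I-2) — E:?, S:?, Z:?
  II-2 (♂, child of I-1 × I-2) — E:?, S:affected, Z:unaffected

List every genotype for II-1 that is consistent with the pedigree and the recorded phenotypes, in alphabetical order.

II-1 ∈ {EE Ss zz, EE ss zz, Ee Ss zz, Ee ss zz, ee Ss zz, ee ss zz}

E/I-1 aff ·: Ee|EE
E/I-2 aff ·: Ee|EE
E/II-1 ? I-1×I-2: ee|Ee|EE
E/II-2 ? I-1×I-2: ee|Ee|EE
⇒ E over [I-1,I-2,II-1,II-2]: 18 consistent
S/I-1 aff ·: Ss|SS
S/I-2 un ·: ss
S/II-1 ? I-1×I-2: ss|Ss
S/II-2 aff I-1×I-2: Ss
⇒ S over [I-1,I-2,II-1,II-2]: 3 consistent
Z/I-1 un ·: zz
Z/I-2 un ·: zz
Z/II-1 ? I-1×I-2: zz
Z/II-2 un I-1×I-2: zz
⇒ Z over [I-1,I-2,II-1,II-2]: 1 consistent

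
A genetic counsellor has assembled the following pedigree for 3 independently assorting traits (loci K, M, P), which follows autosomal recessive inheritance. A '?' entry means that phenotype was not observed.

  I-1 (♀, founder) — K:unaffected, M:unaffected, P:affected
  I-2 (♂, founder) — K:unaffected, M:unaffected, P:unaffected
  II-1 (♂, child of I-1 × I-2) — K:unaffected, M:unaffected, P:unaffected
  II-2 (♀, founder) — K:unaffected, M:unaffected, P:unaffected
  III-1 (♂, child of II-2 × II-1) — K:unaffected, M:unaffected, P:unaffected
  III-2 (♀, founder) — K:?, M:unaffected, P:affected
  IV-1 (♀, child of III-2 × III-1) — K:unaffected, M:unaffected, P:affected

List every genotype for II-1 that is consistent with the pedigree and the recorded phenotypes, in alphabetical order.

K/I-1 un ·: KK|Kk
K/I-2 un ·: KK|Kk
K/II-1 un I-1×I-2: KK|Kk
K/II-2 un ·: KK|Kk
K/III-1 un II-2×II-1: KK|Kk
K/III-2 ? ·: KK|Kk|kk
K/IV-1 un III-2×III-1: KK|Kk
⇒ K over [I-1,I-2,II-1,II-2,III-1,III-2,IV-1]: 106 consistent
M/I-1 un ·: MM|Mm
M/I-2 un ·: MM|Mm
M/II-1 un I-1×I-2: MM|Mm
M/II-2 un ·: MM|Mm
M/III-1 un II-2×II-1: MM|Mm
M/III-2 un ·: MM|Mm
M/IV-1 un III-2×III-1: MM|Mm
⇒ M over [I-1,I-2,II-1,II-2,III-1,III-2,IV-1]: 82 consistent
P/I-1 aff ·: pp
P/I-2 un ·: PP|Pp
P/II-1 un I-1×I-2: Pp
P/II-2 un ·: PP|Pp
P/III-1 un II-2×II-1: Pp
P/III-2 aff ·: pp
P/IV-1 aff III-2×III-1: pp
⇒ P over [I-1,I-2,II-1,II-2,III-1,III-2,IV-1]: 4 consistent

II-1 ∈ {KK MM Pp, KK Mm Pp, Kk MM Pp, Kk Mm Pp}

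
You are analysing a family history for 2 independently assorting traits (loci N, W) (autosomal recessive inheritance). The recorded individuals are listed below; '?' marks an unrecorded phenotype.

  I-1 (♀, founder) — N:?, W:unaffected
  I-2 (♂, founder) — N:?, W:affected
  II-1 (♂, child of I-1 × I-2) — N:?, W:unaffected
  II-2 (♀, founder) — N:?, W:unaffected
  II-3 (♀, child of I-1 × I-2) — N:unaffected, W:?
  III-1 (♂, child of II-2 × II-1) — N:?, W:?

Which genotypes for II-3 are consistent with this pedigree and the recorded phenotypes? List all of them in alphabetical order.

II-3 ∈ {NN Ww, NN ww, Nn Ww, Nn ww}

N/I-1 ? ·: NN|Nn|nn
N/I-2 ? ·: NN|Nn|nn
N/II-1 ? I-1×I-2: NN|Nn|nn
N/II-2 ? ·: NN|Nn|nn
N/II-3 un I-1×I-2: NN|Nn
N/III-1 ? II-2×II-1: NN|Nn|nn
⇒ N over [I-1,I-2,II-1,II-2,II-3,III-1]: 114 consistent
W/I-1 un ·: WW|Ww
W/I-2 aff ·: ww
W/II-1 un I-1×I-2: Ww
W/II-2 un ·: WW|Ww
W/II-3 ? I-1×I-2: Ww|ww
W/III-1 ? II-2×II-1: WW|Ww|ww
⇒ W over [I-1,I-2,II-1,II-2,II-3,III-1]: 15 consistent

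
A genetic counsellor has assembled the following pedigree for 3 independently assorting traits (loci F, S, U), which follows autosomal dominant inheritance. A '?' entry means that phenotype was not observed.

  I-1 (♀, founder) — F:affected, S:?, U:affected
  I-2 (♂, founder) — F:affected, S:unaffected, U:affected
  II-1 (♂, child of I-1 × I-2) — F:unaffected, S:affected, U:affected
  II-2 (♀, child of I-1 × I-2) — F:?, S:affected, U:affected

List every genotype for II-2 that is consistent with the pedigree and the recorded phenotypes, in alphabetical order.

II-2 ∈ {FF Ss UU, FF Ss Uu, Ff Ss UU, Ff Ss Uu, ff Ss UU, ff Ss Uu}

F/I-1 aff ·: Ff
F/I-2 aff ·: Ff
F/II-1 un I-1×I-2: ff
F/II-2 ? I-1×I-2: ff|Ff|FF
⇒ F over [I-1,I-2,II-1,II-2]: 3 consistent
S/I-1 ? ·: Ss|SS
S/I-2 un ·: ss
S/II-1 aff I-1×I-2: Ss
S/II-2 aff I-1×I-2: Ss
⇒ S over [I-1,I-2,II-1,II-2]: 2 consistent
U/I-1 aff ·: Uu|UU
U/I-2 aff ·: Uu|UU
U/II-1 aff I-1×I-2: Uu|UU
U/II-2 aff I-1×I-2: Uu|UU
⇒ U over [I-1,I-2,II-1,II-2]: 13 consistent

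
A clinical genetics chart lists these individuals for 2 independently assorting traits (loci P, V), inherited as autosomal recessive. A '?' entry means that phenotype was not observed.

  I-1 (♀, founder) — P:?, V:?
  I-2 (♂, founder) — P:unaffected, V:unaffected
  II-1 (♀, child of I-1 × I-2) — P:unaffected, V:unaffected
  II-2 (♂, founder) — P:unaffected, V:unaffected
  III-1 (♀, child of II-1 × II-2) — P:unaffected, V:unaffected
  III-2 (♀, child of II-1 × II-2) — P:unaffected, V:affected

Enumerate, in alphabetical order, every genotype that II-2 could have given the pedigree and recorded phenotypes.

P/I-1 ? ·: PP|Pp|pp
P/I-2 un ·: PP|Pp
P/II-1 un I-1×I-2: PP|Pp
P/II-2 un ·: PP|Pp
P/III-1 un II-1×II-2: PP|Pp
P/III-2 un II-1×II-2: PP|Pp
⇒ P over [I-1,I-2,II-1,II-2,III-1,III-2]: 60 consistent
V/I-1 ? ·: VV|Vv|vv
V/I-2 un ·: VV|Vv
V/II-1 un I-1×I-2: Vv
V/II-2 un ·: Vv
V/III-1 un II-1×II-2: VV|Vv
V/III-2 aff II-1×II-2: vv
⇒ V over [I-1,I-2,II-1,II-2,III-1,III-2]: 10 consistent

II-2 ∈ {PP Vv, Pp Vv}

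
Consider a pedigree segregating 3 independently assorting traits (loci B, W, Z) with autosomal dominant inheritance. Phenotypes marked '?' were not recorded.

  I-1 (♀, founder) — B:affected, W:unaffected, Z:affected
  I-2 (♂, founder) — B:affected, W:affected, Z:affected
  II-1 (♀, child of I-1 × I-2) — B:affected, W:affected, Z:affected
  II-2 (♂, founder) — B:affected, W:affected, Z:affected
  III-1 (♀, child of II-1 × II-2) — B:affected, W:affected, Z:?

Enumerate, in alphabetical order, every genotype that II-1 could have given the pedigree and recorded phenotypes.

II-1 ∈ {BB Ww ZZ, BB Ww Zz, Bb Ww ZZ, Bb Ww Zz}

B/I-1 aff ·: Bb|BB
B/I-2 aff ·: Bb|BB
B/II-1 aff I-1×I-2: Bb|BB
B/II-2 aff ·: Bb|BB
B/III-1 aff II-1×II-2: Bb|BB
⇒ B over [I-1,I-2,II-1,II-2,III-1]: 24 consistent
W/I-1 un ·: ww
W/I-2 aff ·: Ww|WW
W/II-1 aff I-1×I-2: Ww
W/II-2 aff ·: Ww|WW
W/III-1 aff II-1×II-2: Ww|WW
⇒ W over [I-1,I-2,II-1,II-2,III-1]: 8 consistent
Z/I-1 aff ·: Zz|ZZ
Z/I-2 aff ·: Zz|ZZ
Z/II-1 aff I-1×I-2: Zz|ZZ
Z/II-2 aff ·: Zz|ZZ
Z/III-1 ? II-1×II-2: zz|Zz|ZZ
⇒ Z over [I-1,I-2,II-1,II-2,III-1]: 27 consistent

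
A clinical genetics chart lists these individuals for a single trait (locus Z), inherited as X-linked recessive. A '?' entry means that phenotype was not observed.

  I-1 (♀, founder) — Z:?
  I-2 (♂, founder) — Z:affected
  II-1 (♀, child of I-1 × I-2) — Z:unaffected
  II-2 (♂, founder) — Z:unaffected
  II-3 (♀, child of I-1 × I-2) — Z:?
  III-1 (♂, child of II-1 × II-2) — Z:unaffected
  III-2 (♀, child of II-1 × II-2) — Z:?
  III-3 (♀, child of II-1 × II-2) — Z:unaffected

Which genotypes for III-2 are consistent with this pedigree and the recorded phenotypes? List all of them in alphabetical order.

III-2 ∈ {X^ZX^Z, X^ZX^z}

Z/I-1 ? ·: X^ZX^Z|X^ZX^z
Z/I-2 aff ·: X^zY
Z/II-1 un I-1×I-2: X^ZX^z
Z/II-2 un ·: X^ZY
Z/II-3 ? I-1×I-2: X^ZX^z|X^zX^z
Z/III-1 un II-1×II-2: X^ZY
Z/III-2 ? II-1×II-2: X^ZX^Z|X^ZX^z
Z/III-3 un II-1×II-2: X^ZX^Z|X^ZX^z
⇒ Z over [I-1,I-2,II-1,II-2,II-3,III-1,III-2,III-3]: 12 consistent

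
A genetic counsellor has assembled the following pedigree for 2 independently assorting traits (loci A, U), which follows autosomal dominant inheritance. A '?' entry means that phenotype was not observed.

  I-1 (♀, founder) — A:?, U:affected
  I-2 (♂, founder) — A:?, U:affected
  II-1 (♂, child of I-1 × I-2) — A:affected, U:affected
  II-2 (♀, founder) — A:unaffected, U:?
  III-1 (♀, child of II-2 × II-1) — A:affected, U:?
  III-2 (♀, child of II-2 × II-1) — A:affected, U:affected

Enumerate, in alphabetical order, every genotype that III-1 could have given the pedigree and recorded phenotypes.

III-1 ∈ {Aa UU, Aa Uu, Aa uu}

A/I-1 ? ·: aa|Aa|AA
A/I-2 ? ·: aa|Aa|AA
A/II-1 aff I-1×I-2: Aa|AA
A/II-2 un ·: aa
A/III-1 aff II-2×II-1: Aa
A/III-2 aff II-2×II-1: Aa
⇒ A over [I-1,I-2,II-1,II-2,III-1,III-2]: 11 consistent
U/I-1 aff ·: Uu|UU
U/I-2 aff ·: Uu|UU
U/II-1 aff I-1×I-2: Uu|UU
U/II-2 ? ·: uu|Uu|UU
U/III-1 ? II-2×II-1: uu|Uu|UU
U/III-2 aff II-2×II-1: Uu|UU
⇒ U over [I-1,I-2,II-1,II-2,III-1,III-2]: 60 consistent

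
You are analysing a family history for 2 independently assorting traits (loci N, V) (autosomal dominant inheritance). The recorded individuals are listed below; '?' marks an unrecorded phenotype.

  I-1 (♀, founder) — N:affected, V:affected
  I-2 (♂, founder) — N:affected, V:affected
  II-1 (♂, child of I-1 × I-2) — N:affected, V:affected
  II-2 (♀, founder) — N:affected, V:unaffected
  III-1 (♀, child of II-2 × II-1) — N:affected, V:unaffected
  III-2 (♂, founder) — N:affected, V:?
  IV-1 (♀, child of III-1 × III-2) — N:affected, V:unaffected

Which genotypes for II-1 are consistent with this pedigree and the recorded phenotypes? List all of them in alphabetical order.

II-1 ∈ {NN Vv, Nn Vv}

N/I-1 aff ·: Nn|NN
N/I-2 aff ·: Nn|NN
N/II-1 aff I-1×I-2: Nn|NN
N/II-2 aff ·: Nn|NN
N/III-1 aff II-2×II-1: Nn|NN
N/III-2 aff ·: Nn|NN
N/IV-1 aff III-1×III-2: Nn|NN
⇒ N over [I-1,I-2,II-1,II-2,III-1,III-2,IV-1]: 82 consistent
V/I-1 aff ·: Vv|VV
V/I-2 aff ·: Vv|VV
V/II-1 aff I-1×I-2: Vv
V/II-2 un ·: vv
V/III-1 un II-2×II-1: vv
V/III-2 ? ·: vv|Vv
V/IV-1 un III-1×III-2: vv
⇒ V over [I-1,I-2,II-1,II-2,III-1,III-2,IV-1]: 6 consistent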